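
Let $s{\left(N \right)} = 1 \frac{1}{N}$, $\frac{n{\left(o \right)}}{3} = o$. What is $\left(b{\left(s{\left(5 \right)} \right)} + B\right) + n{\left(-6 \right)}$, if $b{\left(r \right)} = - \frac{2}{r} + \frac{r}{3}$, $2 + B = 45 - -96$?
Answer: $\frac{1666}{15} \approx 111.07$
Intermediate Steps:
$n{\left(o \right)} = 3 o$
$s{\left(N \right)} = \frac{1}{N}$
$B = 139$ ($B = -2 + \left(45 - -96\right) = -2 + \left(45 + 96\right) = -2 + 141 = 139$)
$b{\left(r \right)} = - \frac{2}{r} + \frac{r}{3}$ ($b{\left(r \right)} = - \frac{2}{r} + r \frac{1}{3} = - \frac{2}{r} + \frac{r}{3}$)
$\left(b{\left(s{\left(5 \right)} \right)} + B\right) + n{\left(-6 \right)} = \left(\left(- \frac{2}{\frac{1}{5}} + \frac{1}{3 \cdot 5}\right) + 139\right) + 3 \left(-6\right) = \left(\left(- 2 \frac{1}{\frac{1}{5}} + \frac{1}{3} \cdot \frac{1}{5}\right) + 139\right) - 18 = \left(\left(\left(-2\right) 5 + \frac{1}{15}\right) + 139\right) - 18 = \left(\left(-10 + \frac{1}{15}\right) + 139\right) - 18 = \left(- \frac{149}{15} + 139\right) - 18 = \frac{1936}{15} - 18 = \frac{1666}{15}$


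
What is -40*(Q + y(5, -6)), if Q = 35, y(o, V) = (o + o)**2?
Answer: -5400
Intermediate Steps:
y(o, V) = 4*o**2 (y(o, V) = (2*o)**2 = 4*o**2)
-40*(Q + y(5, -6)) = -40*(35 + 4*5**2) = -40*(35 + 4*25) = -40*(35 + 100) = -40*135 = -5400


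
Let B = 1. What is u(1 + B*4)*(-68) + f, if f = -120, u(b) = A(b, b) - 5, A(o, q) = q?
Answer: -120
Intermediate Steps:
u(b) = -5 + b (u(b) = b - 5 = -5 + b)
u(1 + B*4)*(-68) + f = (-5 + (1 + 1*4))*(-68) - 120 = (-5 + (1 + 4))*(-68) - 120 = (-5 + 5)*(-68) - 120 = 0*(-68) - 120 = 0 - 120 = -120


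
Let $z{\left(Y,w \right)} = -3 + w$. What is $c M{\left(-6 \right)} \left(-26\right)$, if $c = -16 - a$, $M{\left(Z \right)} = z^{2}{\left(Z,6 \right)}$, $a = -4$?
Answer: $2808$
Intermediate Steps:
$M{\left(Z \right)} = 9$ ($M{\left(Z \right)} = \left(-3 + 6\right)^{2} = 3^{2} = 9$)
$c = -12$ ($c = -16 - -4 = -16 + 4 = -12$)
$c M{\left(-6 \right)} \left(-26\right) = \left(-12\right) 9 \left(-26\right) = \left(-108\right) \left(-26\right) = 2808$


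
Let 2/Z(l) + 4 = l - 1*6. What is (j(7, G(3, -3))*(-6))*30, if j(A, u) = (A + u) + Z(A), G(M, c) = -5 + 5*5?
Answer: -4740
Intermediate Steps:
G(M, c) = 20 (G(M, c) = -5 + 25 = 20)
Z(l) = 2/(-10 + l) (Z(l) = 2/(-4 + (l - 1*6)) = 2/(-4 + (l - 6)) = 2/(-4 + (-6 + l)) = 2/(-10 + l))
j(A, u) = A + u + 2/(-10 + A) (j(A, u) = (A + u) + 2/(-10 + A) = A + u + 2/(-10 + A))
(j(7, G(3, -3))*(-6))*30 = (((2 + (-10 + 7)*(7 + 20))/(-10 + 7))*(-6))*30 = (((2 - 3*27)/(-3))*(-6))*30 = (-(2 - 81)/3*(-6))*30 = (-⅓*(-79)*(-6))*30 = ((79/3)*(-6))*30 = -158*30 = -4740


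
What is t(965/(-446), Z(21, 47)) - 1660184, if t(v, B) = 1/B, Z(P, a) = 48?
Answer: -79688831/48 ≈ -1.6602e+6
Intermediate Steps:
t(965/(-446), Z(21, 47)) - 1660184 = 1/48 - 1660184 = -79688831/48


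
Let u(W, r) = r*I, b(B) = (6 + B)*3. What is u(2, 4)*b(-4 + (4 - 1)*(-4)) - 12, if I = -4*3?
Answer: 1428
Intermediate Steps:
I = -12
b(B) = 18 + 3*B
u(W, r) = -12*r (u(W, r) = r*(-12) = -12*r)
u(2, 4)*b(-4 + (4 - 1)*(-4)) - 12 = (-12*4)*(18 + 3*(-4 + (4 - 1)*(-4))) - 12 = -48*(18 + 3*(-4 + 3*(-4))) - 12 = -48*(18 + 3*(-4 - 12)) - 12 = -48*(18 + 3*(-16)) - 12 = -48*(18 - 48) - 12 = -48*(-30) - 12 = 1440 - 12 = 1428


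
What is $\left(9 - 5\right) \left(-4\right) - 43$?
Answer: $-59$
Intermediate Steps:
$\left(9 - 5\right) \left(-4\right) - 43 = 4 \left(-4\right) - 43 = -16 - 43 = -59$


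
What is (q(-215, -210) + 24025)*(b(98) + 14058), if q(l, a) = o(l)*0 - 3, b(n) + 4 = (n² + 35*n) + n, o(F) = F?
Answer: 653062092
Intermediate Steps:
b(n) = -4 + n² + 36*n (b(n) = -4 + ((n² + 35*n) + n) = -4 + (n² + 36*n) = -4 + n² + 36*n)
q(l, a) = -3 (q(l, a) = l*0 - 3 = 0 - 3 = -3)
(q(-215, -210) + 24025)*(b(98) + 14058) = (-3 + 24025)*((-4 + 98² + 36*98) + 14058) = 24022*((-4 + 9604 + 3528) + 14058) = 24022*(13128 + 14058) = 24022*27186 = 653062092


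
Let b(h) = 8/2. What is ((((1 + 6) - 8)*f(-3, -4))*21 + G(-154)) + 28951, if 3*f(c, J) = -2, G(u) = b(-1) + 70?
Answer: 29039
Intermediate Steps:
b(h) = 4 (b(h) = 8*(½) = 4)
G(u) = 74 (G(u) = 4 + 70 = 74)
f(c, J) = -⅔ (f(c, J) = (⅓)*(-2) = -⅔)
((((1 + 6) - 8)*f(-3, -4))*21 + G(-154)) + 28951 = ((((1 + 6) - 8)*(-⅔))*21 + 74) + 28951 = (((7 - 8)*(-⅔))*21 + 74) + 28951 = (-1*(-⅔)*21 + 74) + 28951 = ((⅔)*21 + 74) + 28951 = (14 + 74) + 28951 = 88 + 28951 = 29039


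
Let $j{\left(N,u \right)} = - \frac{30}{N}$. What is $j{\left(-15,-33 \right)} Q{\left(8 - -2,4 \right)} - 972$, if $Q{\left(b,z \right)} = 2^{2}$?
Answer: $-964$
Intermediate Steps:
$Q{\left(b,z \right)} = 4$
$j{\left(-15,-33 \right)} Q{\left(8 - -2,4 \right)} - 972 = - \frac{30}{-15} \cdot 4 - 972 = \left(-30\right) \left(- \frac{1}{15}\right) 4 - 972 = 2 \cdot 4 - 972 = 8 - 972 = -964$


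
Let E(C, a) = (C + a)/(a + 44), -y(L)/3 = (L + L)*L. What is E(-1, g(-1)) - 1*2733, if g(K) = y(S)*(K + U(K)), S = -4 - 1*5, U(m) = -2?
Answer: -4103509/1502 ≈ -2732.0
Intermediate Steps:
S = -9 (S = -4 - 5 = -9)
y(L) = -6*L**2 (y(L) = -3*(L + L)*L = -3*2*L*L = -6*L**2)
g(K) = 972 - 486*K (g(K) = (-6*(-9)**2)*(K - 2) = (-6*81)*(-2 + K) = -486*(-2 + K) = 972 - 486*K)
E(C, a) = (C + a)/(44 + a)
E(-1, g(-1)) - 1*2733 = (-1 + (972 - 486*(-1)))/(44 + (972 - 486*(-1))) - 1*2733 = (-1 + (972 + 486))/(44 + (972 + 486)) - 2733 = (-1 + 1458)/(44 + 1458) - 2733 = 1457/1502 - 2733 = -4103509/1502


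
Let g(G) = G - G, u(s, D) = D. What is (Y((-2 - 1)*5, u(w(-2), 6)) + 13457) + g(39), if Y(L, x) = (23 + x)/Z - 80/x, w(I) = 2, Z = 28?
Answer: 1129355/84 ≈ 13445.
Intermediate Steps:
Y(L, x) = 23/28 - 80/x + x/28 (Y(L, x) = (23 + x)/28 - 80/x = (23 + x)*(1/28) - 80/x = (23/28 + x/28) - 80/x = 23/28 - 80/x + x/28)
g(G) = 0
(Y((-2 - 1)*5, u(w(-2), 6)) + 13457) + g(39) = ((1/28)*(-2240 + 6*(23 + 6))/6 + 13457) + 0 = ((1/28)*(1/6)*(-2240 + 6*29) + 13457) + 0 = ((1/28)*(1/6)*(-2240 + 174) + 13457) + 0 = ((1/28)*(1/6)*(-2066) + 13457) + 0 = (-1033/84 + 13457) + 0 = 1129355/84 + 0 = 1129355/84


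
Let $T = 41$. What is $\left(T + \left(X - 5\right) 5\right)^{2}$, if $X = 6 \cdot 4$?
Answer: $18496$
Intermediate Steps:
$X = 24$
$\left(T + \left(X - 5\right) 5\right)^{2} = \left(41 + \left(24 - 5\right) 5\right)^{2} = \left(41 + 19 \cdot 5\right)^{2} = \left(41 + 95\right)^{2} = 136^{2} = 18496$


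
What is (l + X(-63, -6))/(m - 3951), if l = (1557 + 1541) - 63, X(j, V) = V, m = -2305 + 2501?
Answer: -3029/3755 ≈ -0.80666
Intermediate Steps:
m = 196
l = 3035 (l = 3098 - 63 = 3035)
(l + X(-63, -6))/(m - 3951) = (3035 - 6)/(196 - 3951) = 3029/(-3755) = 3029*(-1/3755) = -3029/3755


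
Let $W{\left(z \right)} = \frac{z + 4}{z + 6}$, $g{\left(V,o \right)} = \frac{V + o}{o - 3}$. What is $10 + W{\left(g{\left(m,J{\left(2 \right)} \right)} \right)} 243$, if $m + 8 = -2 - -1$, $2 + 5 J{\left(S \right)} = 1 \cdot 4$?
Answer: $\frac{24295}{121} \approx 200.79$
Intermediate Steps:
$J{\left(S \right)} = \frac{2}{5}$ ($J{\left(S \right)} = - \frac{2}{5} + \frac{1 \cdot 4}{5} = - \frac{2}{5} + \frac{1}{5} \cdot 4 = - \frac{2}{5} + \frac{4}{5} = \frac{2}{5}$)
$m = -9$ ($m = -8 - 1 = -9$)
$g{\left(V,o \right)} = \frac{V + o}{-3 + o}$
$W{\left(z \right)} = \frac{4 + z}{6 + z}$
$10 + W{\left(g{\left(m,J{\left(2 \right)} \right)} \right)} 243 = 10 + \frac{4 + \frac{-9 + \frac{2}{5}}{-3 + \frac{2}{5}}}{6 + \frac{-9 + \frac{2}{5}}{-3 + \frac{2}{5}}} \cdot 243 = 10 + \frac{4 + \frac{1}{- \frac{13}{5}} \left(- \frac{43}{5}\right)}{6 + \frac{1}{- \frac{13}{5}} \left(- \frac{43}{5}\right)} 243 = 10 + \frac{4 - - \frac{43}{13}}{6 - - \frac{43}{13}} \cdot 243 = 10 + \frac{4 + \frac{43}{13}}{6 + \frac{43}{13}} \cdot 243 = 10 + \frac{1}{\frac{121}{13}} \cdot \frac{95}{13} \cdot 243 = 10 + \frac{13}{121} \cdot \frac{95}{13} \cdot 243 = 10 + \frac{95}{121} \cdot 243 = 10 + \frac{23085}{121} = \frac{24295}{121}$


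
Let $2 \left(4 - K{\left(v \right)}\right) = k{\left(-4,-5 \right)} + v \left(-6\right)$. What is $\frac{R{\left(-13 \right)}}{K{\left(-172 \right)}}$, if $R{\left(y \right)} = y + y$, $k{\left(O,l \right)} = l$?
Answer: $\frac{52}{1019} \approx 0.05103$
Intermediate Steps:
$R{\left(y \right)} = 2 y$
$K{\left(v \right)} = \frac{13}{2} + 3 v$ ($K{\left(v \right)} = 4 - \frac{-5 + v \left(-6\right)}{2} = 4 - \frac{-5 - 6 v}{2} = 4 + \left(\frac{5}{2} + 3 v\right) = \frac{13}{2} + 3 v$)
$\frac{R{\left(-13 \right)}}{K{\left(-172 \right)}} = \frac{2 \left(-13\right)}{\frac{13}{2} + 3 \left(-172\right)} = - \frac{26}{\frac{13}{2} - 516} = - \frac{26}{- \frac{1019}{2}} = \left(-26\right) \left(- \frac{2}{1019}\right) = \frac{52}{1019}$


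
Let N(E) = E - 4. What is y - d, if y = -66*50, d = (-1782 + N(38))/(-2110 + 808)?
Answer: -2149174/651 ≈ -3301.3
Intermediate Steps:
N(E) = -4 + E
d = 874/651 (d = (-1782 + (-4 + 38))/(-2110 + 808) = (-1782 + 34)/(-1302) = -1748*(-1/1302) = 874/651 ≈ 1.3426)
y = -3300
y - d = -3300 - 1*874/651 = -3300 - 874/651 = -2149174/651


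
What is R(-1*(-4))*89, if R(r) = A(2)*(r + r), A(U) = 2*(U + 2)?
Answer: 5696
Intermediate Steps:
A(U) = 4 + 2*U (A(U) = 2*(2 + U) = 4 + 2*U)
R(r) = 16*r (R(r) = (4 + 2*2)*(r + r) = (4 + 4)*(2*r) = 8*(2*r) = 16*r)
R(-1*(-4))*89 = (16*(-1*(-4)))*89 = (16*4)*89 = 64*89 = 5696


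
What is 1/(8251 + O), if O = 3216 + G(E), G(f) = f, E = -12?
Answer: 1/11455 ≈ 8.7298e-5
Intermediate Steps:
O = 3204 (O = 3216 - 12 = 3204)
1/(8251 + O) = 1/(8251 + 3204) = 1/11455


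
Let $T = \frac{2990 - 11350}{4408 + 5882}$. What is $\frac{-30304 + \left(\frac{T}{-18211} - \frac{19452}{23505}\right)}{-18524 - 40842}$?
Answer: $\frac{2224692501023248}{4358087664785295} \approx 0.51047$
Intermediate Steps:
$T = - \frac{836}{1029}$ ($T = - \frac{8360}{10290} = \left(-8360\right) \frac{1}{10290} = - \frac{836}{1029} \approx -0.81244$)
$\frac{-30304 + \left(\frac{T}{-18211} - \frac{19452}{23505}\right)}{-18524 - 40842} = \frac{-30304 - \left(- \frac{836}{18739119} + \frac{6484}{7835}\right)}{-18524 - 40842} = \frac{-30304 - \frac{121497897536}{146820997365}}{-59366} = \left(-30304 + \left(\frac{836}{18739119} - \frac{6484}{7835}\right)\right) \left(- \frac{1}{59366}\right) = \left(-30304 - \frac{121497897536}{146820997365}\right) \left(- \frac{1}{59366}\right) = \left(- \frac{4449385002046496}{146820997365}\right) \left(- \frac{1}{59366}\right) = \frac{2224692501023248}{4358087664785295}$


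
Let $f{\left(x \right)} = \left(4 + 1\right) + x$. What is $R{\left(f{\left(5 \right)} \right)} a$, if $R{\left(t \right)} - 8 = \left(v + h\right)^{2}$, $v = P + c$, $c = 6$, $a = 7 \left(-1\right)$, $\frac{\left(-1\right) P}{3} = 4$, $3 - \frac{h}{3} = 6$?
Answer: $-1631$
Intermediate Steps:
$h = -9$ ($h = 9 - 18 = -9$)
$f{\left(x \right)} = 5 + x$
$P = -12$ ($P = \left(-3\right) 4 = -12$)
$a = -7$
$v = -6$ ($v = -12 + 6 = -6$)
$R{\left(t \right)} = 233$ ($R{\left(t \right)} = 8 + \left(-6 - 9\right)^{2} = 8 + \left(-15\right)^{2} = 8 + 225 = 233$)
$R{\left(f{\left(5 \right)} \right)} a = 233 \left(-7\right) = -1631$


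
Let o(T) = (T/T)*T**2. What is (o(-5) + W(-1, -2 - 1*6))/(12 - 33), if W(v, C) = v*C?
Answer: -11/7 ≈ -1.5714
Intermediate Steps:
o(T) = T**2 (o(T) = 1*T**2 = T**2)
W(v, C) = C*v
(o(-5) + W(-1, -2 - 1*6))/(12 - 33) = ((-5)**2 + (-2 - 1*6)*(-1))/(12 - 33) = (25 + (-2 - 6)*(-1))/(-21) = -(25 - 8*(-1))/21 = -(25 + 8)/21 = -1/21*33 = -11/7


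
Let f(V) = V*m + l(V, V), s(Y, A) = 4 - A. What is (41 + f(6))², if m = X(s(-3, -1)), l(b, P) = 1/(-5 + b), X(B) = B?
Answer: 5184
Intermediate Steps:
m = 5 (m = 4 - 1*(-1) = 4 + 1 = 5)
f(V) = 1/(-5 + V) + 5*V (f(V) = V*5 + 1/(-5 + V) = 5*V + 1/(-5 + V) = 1/(-5 + V) + 5*V)
(41 + f(6))² = (41 + (1 + 5*6*(-5 + 6))/(-5 + 6))² = (41 + (1 + 5*6*1)/1)² = (41 + 1*(1 + 30))² = (41 + 1*31)² = (41 + 31)² = 72² = 5184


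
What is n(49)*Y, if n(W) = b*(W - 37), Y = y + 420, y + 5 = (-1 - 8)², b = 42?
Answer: 249984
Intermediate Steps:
y = 76 (y = -5 + (-1 - 8)² = -5 + (-9)² = -5 + 81 = 76)
Y = 496 (Y = 76 + 420 = 496)
n(W) = -1554 + 42*W (n(W) = 42*(W - 37) = 42*(-37 + W) = -1554 + 42*W)
n(49)*Y = (-1554 + 42*49)*496 = (-1554 + 2058)*496 = 504*496 = 249984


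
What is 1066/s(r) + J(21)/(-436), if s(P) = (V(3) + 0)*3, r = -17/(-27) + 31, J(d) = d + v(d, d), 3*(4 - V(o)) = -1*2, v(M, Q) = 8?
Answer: 232185/3052 ≈ 76.076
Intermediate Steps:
V(o) = 14/3 (V(o) = 4 - (-1)*2/3 = 4 - ⅓*(-2) = 4 + ⅔ = 14/3)
J(d) = 8 + d (J(d) = d + 8 = 8 + d)
r = 854/27 (r = -17*(-1/27) + 31 = 17/27 + 31 = 854/27 ≈ 31.630)
s(P) = 14 (s(P) = (14/3 + 0)*3 = (14/3)*3 = 14)
1066/s(r) + J(21)/(-436) = 1066/14 + (8 + 21)/(-436) = 1066*(1/14) + 29*(-1/436) = 533/7 - 29/436 = 232185/3052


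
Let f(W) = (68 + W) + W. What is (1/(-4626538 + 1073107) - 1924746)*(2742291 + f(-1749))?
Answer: -18732308627718062747/3553431 ≈ -5.2716e+12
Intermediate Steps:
f(W) = 68 + 2*W
(1/(-4626538 + 1073107) - 1924746)*(2742291 + f(-1749)) = (1/(-4626538 + 1073107) - 1924746)*(2742291 + (68 + 2*(-1749))) = (1/(-3553431) - 1924746)*(2742291 + (68 - 3498)) = (-1/3553431 - 1924746)*(2742291 - 3430) = -6839452103527/3553431*2738861 = -18732308627718062747/3553431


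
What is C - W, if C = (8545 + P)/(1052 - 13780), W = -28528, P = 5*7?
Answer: 90773951/3182 ≈ 28527.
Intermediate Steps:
P = 35
C = -2145/3182 (C = (8545 + 35)/(1052 - 13780) = 8580/(-12728) = 8580*(-1/12728) = -2145/3182 ≈ -0.67410)
C - W = -2145/3182 - 1*(-28528) = -2145/3182 + 28528 = 90773951/3182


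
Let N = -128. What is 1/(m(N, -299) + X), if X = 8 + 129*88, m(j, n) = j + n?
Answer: 1/10933 ≈ 9.1466e-5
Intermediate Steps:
X = 11360 (X = 8 + 11352 = 11360)
1/(m(N, -299) + X) = 1/((-128 - 299) + 11360) = 1/(-427 + 11360) = 1/10933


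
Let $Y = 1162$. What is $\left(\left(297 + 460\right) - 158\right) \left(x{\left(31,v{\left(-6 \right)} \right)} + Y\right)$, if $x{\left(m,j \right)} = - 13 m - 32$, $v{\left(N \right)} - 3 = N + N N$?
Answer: $435473$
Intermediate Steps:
$v{\left(N \right)} = 3 + N + N^{2}$ ($v{\left(N \right)} = 3 + \left(N + N N\right) = 3 + \left(N + N^{2}\right) = 3 + N + N^{2}$)
$x{\left(m,j \right)} = -32 - 13 m$
$\left(\left(297 + 460\right) - 158\right) \left(x{\left(31,v{\left(-6 \right)} \right)} + Y\right) = \left(\left(297 + 460\right) - 158\right) \left(\left(-32 - 403\right) + 1162\right) = \left(757 - 158\right) \left(\left(-32 - 403\right) + 1162\right) = 599 \left(-435 + 1162\right) = 599 \cdot 727 = 435473$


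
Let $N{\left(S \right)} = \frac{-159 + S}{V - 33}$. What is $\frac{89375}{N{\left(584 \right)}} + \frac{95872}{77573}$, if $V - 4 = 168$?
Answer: $\frac{38549592849}{1318741} \approx 29232.0$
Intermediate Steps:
$V = 172$ ($V = 4 + 168 = 172$)
$N{\left(S \right)} = - \frac{159}{139} + \frac{S}{139}$ ($N{\left(S \right)} = \frac{-159 + S}{172 - 33} = \frac{-159 + S}{139} = \left(-159 + S\right) \frac{1}{139} = - \frac{159}{139} + \frac{S}{139}$)
$\frac{89375}{N{\left(584 \right)}} + \frac{95872}{77573} = \frac{89375}{- \frac{159}{139} + \frac{1}{139} \cdot 584} + \frac{95872}{77573} = \frac{89375}{- \frac{159}{139} + \frac{584}{139}} + 95872 \cdot \frac{1}{77573} = \frac{89375}{\frac{425}{139}} + \frac{95872}{77573} = 89375 \cdot \frac{139}{425} + \frac{95872}{77573} = \frac{496925}{17} + \frac{95872}{77573} = \frac{38549592849}{1318741}$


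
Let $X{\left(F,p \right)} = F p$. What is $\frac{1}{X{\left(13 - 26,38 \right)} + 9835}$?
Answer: $\frac{1}{9341} \approx 0.00010705$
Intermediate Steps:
$\frac{1}{X{\left(13 - 26,38 \right)} + 9835} = \frac{1}{\left(13 - 26\right) 38 + 9835} = \frac{1}{\left(-13\right) 38 + 9835} = \frac{1}{-494 + 9835} = \frac{1}{9341}$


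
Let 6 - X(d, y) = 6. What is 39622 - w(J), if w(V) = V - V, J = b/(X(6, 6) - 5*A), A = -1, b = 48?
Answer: 39622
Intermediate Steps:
X(d, y) = 0 (X(d, y) = 6 - 1*6 = 6 - 6 = 0)
J = 48/5 (J = 48/(0 - 5*(-1)) = 48/(0 + 5) = 48/5 ≈ 9.6000)
w(V) = 0
39622 - w(J) = 39622 - 1*0 = 39622 + 0 = 39622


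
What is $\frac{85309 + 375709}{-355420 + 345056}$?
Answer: $- \frac{230509}{5182} \approx -44.483$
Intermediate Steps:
$\frac{85309 + 375709}{-355420 + 345056} = \frac{461018}{-10364} = 461018 \left(- \frac{1}{10364}\right) = - \frac{230509}{5182}$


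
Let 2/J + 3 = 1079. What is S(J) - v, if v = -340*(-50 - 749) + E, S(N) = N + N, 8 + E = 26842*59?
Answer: -499083769/269 ≈ -1.8553e+6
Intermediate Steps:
J = 1/538 (J = 2/(-3 + 1079) = 2/1076 = 2*(1/1076) = 1/538 ≈ 0.0018587)
E = 1583670 (E = -8 + 26842*59 = -8 + 1583678 = 1583670)
S(N) = 2*N
v = 1855330 (v = -340*(-50 - 749) + 1583670 = -340*(-799) + 1583670 = 271660 + 1583670 = 1855330)
S(J) - v = 2*(1/538) - 1*1855330 = 1/269 - 1855330 = -499083769/269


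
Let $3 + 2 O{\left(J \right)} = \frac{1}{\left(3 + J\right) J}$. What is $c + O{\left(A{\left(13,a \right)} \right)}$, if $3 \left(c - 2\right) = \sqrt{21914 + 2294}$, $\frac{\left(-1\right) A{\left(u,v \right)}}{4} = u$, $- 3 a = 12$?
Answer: $\frac{2549}{5096} + \frac{4 \sqrt{1513}}{3} \approx 52.363$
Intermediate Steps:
$a = -4$ ($a = \left(- \frac{1}{3}\right) 12 = -4$)
$A{\left(u,v \right)} = - 4 u$
$c = 2 + \frac{4 \sqrt{1513}}{3}$ ($c = 2 + \frac{\sqrt{21914 + 2294}}{3} = 2 + \frac{\sqrt{24208}}{3} = 2 + \frac{4 \sqrt{1513}}{3} \approx 53.863$)
$O{\left(J \right)} = - \frac{3}{2} + \frac{1}{2 J \left(3 + J\right)}$ ($O{\left(J \right)} = - \frac{3}{2} + \frac{1}{2 \left(3 + J\right) J} = - \frac{3}{2} + \frac{1}{2 J \left(3 + J\right)}$)
$c + O{\left(A{\left(13,a \right)} \right)} = \left(2 + \frac{4 \sqrt{1513}}{3}\right) + \frac{1 - 9 \left(\left(-4\right) 13\right) - 3 \left(\left(-4\right) 13\right)^{2}}{2 \left(\left(-4\right) 13\right) \left(3 - 52\right)} = \left(2 + \frac{4 \sqrt{1513}}{3}\right) + \frac{1 - -468 - 3 \left(-52\right)^{2}}{2 \left(-52\right) \left(3 - 52\right)} = \left(2 + \frac{4 \sqrt{1513}}{3}\right) + \frac{1}{2} \left(- \frac{1}{52}\right) \frac{1}{-49} \left(1 + 468 - 8112\right) = \left(2 + \frac{4 \sqrt{1513}}{3}\right) + \frac{1}{2} \left(- \frac{1}{52}\right) \left(- \frac{1}{49}\right) \left(1 + 468 - 8112\right) = \left(2 + \frac{4 \sqrt{1513}}{3}\right) + \frac{1}{2} \left(- \frac{1}{52}\right) \left(- \frac{1}{49}\right) \left(-7643\right) = \left(2 + \frac{4 \sqrt{1513}}{3}\right) - \frac{7643}{5096} = \frac{2549}{5096} + \frac{4 \sqrt{1513}}{3}$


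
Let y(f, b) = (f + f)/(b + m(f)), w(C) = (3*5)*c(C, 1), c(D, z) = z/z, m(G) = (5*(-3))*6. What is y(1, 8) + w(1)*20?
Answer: 12299/41 ≈ 299.98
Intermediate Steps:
m(G) = -90 (m(G) = -15*6 = -90)
c(D, z) = 1
w(C) = 15 (w(C) = (3*5)*1 = 15*1 = 15)
y(f, b) = 2*f/(-90 + b) (y(f, b) = (f + f)/(b - 90) = (2*f)/(-90 + b) = 2*f/(-90 + b))
y(1, 8) + w(1)*20 = 2*1/(-90 + 8) + 15*20 = 2*1/(-82) + 300 = 2*1*(-1/82) + 300 = -1/41 + 300 = 12299/41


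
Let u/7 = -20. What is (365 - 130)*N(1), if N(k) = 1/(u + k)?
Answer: -235/139 ≈ -1.6906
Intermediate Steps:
u = -140 (u = 7*(-20) = -140)
N(k) = 1/(-140 + k)
(365 - 130)*N(1) = (365 - 130)/(-140 + 1) = 235/(-139) = 235*(-1/139) = -235/139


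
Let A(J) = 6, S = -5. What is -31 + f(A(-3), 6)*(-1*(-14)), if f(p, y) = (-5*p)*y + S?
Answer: -2621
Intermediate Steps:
f(p, y) = -5 - 5*p*y (f(p, y) = (-5*p)*y - 5 = -5*p*y - 5 = -5 - 5*p*y)
-31 + f(A(-3), 6)*(-1*(-14)) = -31 + (-5 - 5*6*6)*(-1*(-14)) = -31 + (-5 - 180)*14 = -31 - 185*14 = -31 - 2590 = -2621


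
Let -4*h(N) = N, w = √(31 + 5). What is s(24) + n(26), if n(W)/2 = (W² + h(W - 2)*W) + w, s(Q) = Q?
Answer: 1076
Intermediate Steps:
w = 6 (w = √36 = 6)
h(N) = -N/4
n(W) = 12 + 2*W² + 2*W*(½ - W/4) (n(W) = 2*((W² + (-(W - 2)/4)*W) + 6) = 2*((W² + (-(-2 + W)/4)*W) + 6) = 2*((W² + (½ - W/4)*W) + 6) = 2*((W² + W*(½ - W/4)) + 6) = 2*(6 + W² + W*(½ - W/4)) = 12 + 2*W² + 2*W*(½ - W/4))
s(24) + n(26) = 24 + (12 + 26 + (3/2)*26²) = 24 + (12 + 26 + (3/2)*676) = 24 + (12 + 26 + 1014) = 24 + 1052 = 1076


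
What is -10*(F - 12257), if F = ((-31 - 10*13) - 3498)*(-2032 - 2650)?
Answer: -171191810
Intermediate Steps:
F = 17131438 (F = ((-31 - 130) - 3498)*(-4682) = (-161 - 3498)*(-4682) = -3659*(-4682) = 17131438)
-10*(F - 12257) = -10*(17131438 - 12257) = -10*17119181 = -171191810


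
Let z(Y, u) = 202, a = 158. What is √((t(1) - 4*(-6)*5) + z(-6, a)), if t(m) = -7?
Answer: 3*√35 ≈ 17.748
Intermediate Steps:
√((t(1) - 4*(-6)*5) + z(-6, a)) = √((-7 - 4*(-6)*5) + 202) = √((-7 + 24*5) + 202) = √((-7 + 120) + 202) = √(113 + 202) = √315 = 3*√35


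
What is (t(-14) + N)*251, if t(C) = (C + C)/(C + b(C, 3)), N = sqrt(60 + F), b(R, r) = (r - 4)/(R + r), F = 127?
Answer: 77308/153 + 251*sqrt(187) ≈ 3937.7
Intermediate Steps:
b(R, r) = (-4 + r)/(R + r)
N = sqrt(187) (N = sqrt(60 + 127) = sqrt(187) ≈ 13.675)
t(C) = 2*C/(C - 1/(3 + C)) (t(C) = (C + C)/(C + (-4 + 3)/(C + 3)) = (2*C)/(C - 1/(3 + C)) = 2*C/(C - 1/(3 + C)))
(t(-14) + N)*251 = (2*(-14)*(3 - 14)/(-1 - 14*(3 - 14)) + sqrt(187))*251 = (2*(-14)*(-11)/(-1 - 14*(-11)) + sqrt(187))*251 = (2*(-14)*(-11)/(-1 + 154) + sqrt(187))*251 = (2*(-14)*(-11)/153 + sqrt(187))*251 = (2*(-14)*(1/153)*(-11) + sqrt(187))*251 = (308/153 + sqrt(187))*251 = 77308/153 + 251*sqrt(187)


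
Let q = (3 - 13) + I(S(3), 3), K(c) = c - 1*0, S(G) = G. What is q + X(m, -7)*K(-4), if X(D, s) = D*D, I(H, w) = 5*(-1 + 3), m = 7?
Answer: -196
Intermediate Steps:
I(H, w) = 10 (I(H, w) = 5*2 = 10)
K(c) = c (K(c) = c + 0 = c)
X(D, s) = D²
q = 0 (q = (3 - 13) + 10 = -10 + 10 = 0)
q + X(m, -7)*K(-4) = 0 + 7²*(-4) = 0 + 49*(-4) = 0 - 196 = -196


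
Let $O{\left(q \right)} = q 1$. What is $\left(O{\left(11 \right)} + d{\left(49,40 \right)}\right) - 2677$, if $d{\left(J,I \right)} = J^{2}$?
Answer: $-265$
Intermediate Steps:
$O{\left(q \right)} = q$
$\left(O{\left(11 \right)} + d{\left(49,40 \right)}\right) - 2677 = \left(11 + 49^{2}\right) - 2677 = \left(11 + 2401\right) - 2677 = 2412 - 2677 = -265$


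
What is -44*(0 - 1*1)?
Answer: 44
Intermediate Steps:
-44*(0 - 1*1) = -44*(0 - 1) = -44*(-1) = 44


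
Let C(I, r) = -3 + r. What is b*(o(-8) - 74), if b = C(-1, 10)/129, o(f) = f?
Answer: -574/129 ≈ -4.4496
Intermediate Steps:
b = 7/129 (b = (-3 + 10)/129 = 7*(1/129) = 7/129 ≈ 0.054264)
b*(o(-8) - 74) = 7*(-8 - 74)/129 = (7/129)*(-82) = -574/129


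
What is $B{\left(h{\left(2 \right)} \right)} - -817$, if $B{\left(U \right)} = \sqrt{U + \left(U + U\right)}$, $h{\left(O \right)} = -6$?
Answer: $817 + 3 i \sqrt{2} \approx 817.0 + 4.2426 i$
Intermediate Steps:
$B{\left(U \right)} = \sqrt{3} \sqrt{U}$ ($B{\left(U \right)} = \sqrt{U + 2 U} = \sqrt{3 U} = \sqrt{3} \sqrt{U}$)
$B{\left(h{\left(2 \right)} \right)} - -817 = \sqrt{3} \sqrt{-6} - -817 = \sqrt{3} i \sqrt{6} + 817 = 3 i \sqrt{2} + 817 = 817 + 3 i \sqrt{2}$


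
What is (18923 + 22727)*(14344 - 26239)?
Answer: -495426750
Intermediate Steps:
(18923 + 22727)*(14344 - 26239) = 41650*(-11895) = -495426750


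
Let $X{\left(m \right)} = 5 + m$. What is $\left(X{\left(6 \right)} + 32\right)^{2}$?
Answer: $1849$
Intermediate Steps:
$\left(X{\left(6 \right)} + 32\right)^{2} = \left(\left(5 + 6\right) + 32\right)^{2} = \left(11 + 32\right)^{2} = 43^{2} = 1849$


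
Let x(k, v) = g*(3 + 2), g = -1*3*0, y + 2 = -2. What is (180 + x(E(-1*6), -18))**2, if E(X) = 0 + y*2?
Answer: 32400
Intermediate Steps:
y = -4 (y = -2 - 2 = -4)
E(X) = -8 (E(X) = 0 - 4*2 = 0 - 8 = -8)
g = 0 (g = -3*0 = 0)
x(k, v) = 0 (x(k, v) = 0*(3 + 2) = 0*5 = 0)
(180 + x(E(-1*6), -18))**2 = (180 + 0)**2 = 180**2 = 32400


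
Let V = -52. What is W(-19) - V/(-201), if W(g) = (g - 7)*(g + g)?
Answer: 198536/201 ≈ 987.74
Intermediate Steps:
W(g) = 2*g*(-7 + g) (W(g) = (-7 + g)*(2*g) = 2*g*(-7 + g))
W(-19) - V/(-201) = 2*(-19)*(-7 - 19) - (-52)/(-201) = 2*(-19)*(-26) - (-52)*(-1)/201 = 988 - 1*52/201 = 988 - 52/201 = 198536/201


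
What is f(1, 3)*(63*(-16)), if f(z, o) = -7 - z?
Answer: 8064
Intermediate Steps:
f(1, 3)*(63*(-16)) = (-7 - 1*1)*(63*(-16)) = (-7 - 1)*(-1008) = -8*(-1008) = 8064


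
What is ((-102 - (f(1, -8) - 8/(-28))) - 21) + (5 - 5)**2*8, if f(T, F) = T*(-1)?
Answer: -856/7 ≈ -122.29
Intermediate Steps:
f(T, F) = -T
((-102 - (f(1, -8) - 8/(-28))) - 21) + (5 - 5)**2*8 = ((-102 - (-1*1 - 8/(-28))) - 21) + (5 - 5)**2*8 = ((-102 - (-1 - 8*(-1/28))) - 21) + 0**2*8 = ((-102 - (-1 + 2/7)) - 21) + 0*8 = ((-102 - 1*(-5/7)) - 21) + 0 = ((-102 + 5/7) - 21) + 0 = (-709/7 - 21) + 0 = -856/7 + 0 = -856/7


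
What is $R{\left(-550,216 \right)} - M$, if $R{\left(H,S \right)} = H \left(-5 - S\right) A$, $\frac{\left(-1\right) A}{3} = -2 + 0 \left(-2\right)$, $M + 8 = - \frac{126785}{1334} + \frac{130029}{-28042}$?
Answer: $\frac{6821425712070}{9352007} \approx 7.2941 \cdot 10^{5}$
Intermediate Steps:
$M = - \frac{1007006970}{9352007}$ ($M = -8 + \left(- \frac{126785}{1334} + \frac{130029}{-28042}\right) = -8 + \left(\left(-126785\right) \frac{1}{1334} + 130029 \left(- \frac{1}{28042}\right)\right) = -8 - \frac{932190914}{9352007} = - \frac{1007006970}{9352007} \approx -107.68$)
$A = 6$ ($A = - 3 \left(-2 + 0 \left(-2\right)\right) = - 3 \left(-2 + 0\right) = \left(-3\right) \left(-2\right) = 6$)
$R{\left(H,S \right)} = 6 H \left(-5 - S\right)$ ($R{\left(H,S \right)} = H \left(-5 - S\right) 6 = 6 H \left(-5 - S\right)$)
$R{\left(-550,216 \right)} - M = \left(-6\right) \left(-550\right) \left(5 + 216\right) - - \frac{1007006970}{9352007} = \left(-6\right) \left(-550\right) 221 + \frac{1007006970}{9352007} = 729300 + \frac{1007006970}{9352007} = \frac{6821425712070}{9352007}$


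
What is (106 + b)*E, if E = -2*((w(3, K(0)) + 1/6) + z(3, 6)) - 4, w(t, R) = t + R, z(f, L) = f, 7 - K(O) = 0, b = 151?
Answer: -23387/3 ≈ -7795.7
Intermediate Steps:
K(O) = 7 (K(O) = 7 - 1*0 = 7 + 0 = 7)
w(t, R) = R + t
E = -91/3 (E = -2*(((7 + 3) + 1/6) + 3) - 4 = -2*((10 + 1/6) + 3) - 4 = -2*(61/6 + 3) - 4 = -2*79/6 - 4 = -79/3 - 4 = -91/3 ≈ -30.333)
(106 + b)*E = (106 + 151)*(-91/3) = 257*(-91/3) = -23387/3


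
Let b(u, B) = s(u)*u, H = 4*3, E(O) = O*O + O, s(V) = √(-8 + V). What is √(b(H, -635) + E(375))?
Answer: 4*√8814 ≈ 375.53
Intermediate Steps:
E(O) = O + O² (E(O) = O² + O = O + O²)
H = 12
b(u, B) = u*√(-8 + u) (b(u, B) = √(-8 + u)*u = u*√(-8 + u))
√(b(H, -635) + E(375)) = √(12*√(-8 + 12) + 375*(1 + 375)) = √(12*√4 + 375*376) = √(12*2 + 141000) = √(24 + 141000) = √141024 = 4*√8814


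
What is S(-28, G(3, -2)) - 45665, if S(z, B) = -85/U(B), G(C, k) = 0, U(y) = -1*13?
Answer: -593560/13 ≈ -45658.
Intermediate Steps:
U(y) = -13
S(z, B) = 85/13 (S(z, B) = -85/(-13) = -85*(-1/13) = 85/13)
S(-28, G(3, -2)) - 45665 = 85/13 - 45665 = -593560/13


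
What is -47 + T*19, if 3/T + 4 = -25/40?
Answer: -2195/37 ≈ -59.324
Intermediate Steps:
T = -24/37 (T = 3/(-4 - 25/40) = 3/(-4 - 25*1/40) = 3/(-4 - 5/8) = 3/(-37/8) = 3*(-8/37) = -24/37 ≈ -0.64865)
-47 + T*19 = -47 - 24/37*19 = -47 - 456/37 = -2195/37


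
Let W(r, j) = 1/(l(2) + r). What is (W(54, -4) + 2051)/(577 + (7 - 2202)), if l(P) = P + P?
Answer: -118959/93844 ≈ -1.2676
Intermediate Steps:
l(P) = 2*P
W(r, j) = 1/(4 + r) (W(r, j) = 1/(2*2 + r) = 1/(4 + r))
(W(54, -4) + 2051)/(577 + (7 - 2202)) = (1/(4 + 54) + 2051)/(577 + (7 - 2202)) = (1/58 + 2051)/(577 - 2195) = (1/58 + 2051)/(-1618) = (118959/58)*(-1/1618) = -118959/93844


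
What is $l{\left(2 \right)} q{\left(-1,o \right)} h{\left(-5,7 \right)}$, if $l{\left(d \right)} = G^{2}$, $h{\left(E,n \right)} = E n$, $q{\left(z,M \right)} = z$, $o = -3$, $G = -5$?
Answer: $875$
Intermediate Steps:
$l{\left(d \right)} = 25$ ($l{\left(d \right)} = \left(-5\right)^{2} = 25$)
$l{\left(2 \right)} q{\left(-1,o \right)} h{\left(-5,7 \right)} = 25 \left(-1\right) \left(\left(-5\right) 7\right) = \left(-25\right) \left(-35\right) = 875$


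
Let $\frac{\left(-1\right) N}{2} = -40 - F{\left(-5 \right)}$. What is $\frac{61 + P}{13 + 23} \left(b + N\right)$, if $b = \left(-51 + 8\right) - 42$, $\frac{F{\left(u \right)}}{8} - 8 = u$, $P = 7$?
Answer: $\frac{731}{9} \approx 81.222$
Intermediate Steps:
$F{\left(u \right)} = 64 + 8 u$
$b = -85$ ($b = -43 - 42 = -85$)
$N = 128$ ($N = - 2 \left(-40 - \left(64 + 8 \left(-5\right)\right)\right) = - 2 \left(-40 - \left(64 - 40\right)\right) = - 2 \left(-40 - 24\right) = \left(-2\right) \left(-64\right) = 128$)
$\frac{61 + P}{13 + 23} \left(b + N\right) = \frac{61 + 7}{13 + 23} \left(-85 + 128\right) = \frac{68}{36} \cdot 43 = 68 \cdot \frac{1}{36} \cdot 43 = \frac{17}{9} \cdot 43 = \frac{731}{9}$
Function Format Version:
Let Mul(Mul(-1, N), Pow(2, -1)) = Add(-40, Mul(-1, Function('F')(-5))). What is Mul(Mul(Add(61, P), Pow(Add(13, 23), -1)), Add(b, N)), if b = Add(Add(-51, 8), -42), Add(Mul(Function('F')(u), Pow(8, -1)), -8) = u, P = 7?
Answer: Rational(731, 9) ≈ 81.222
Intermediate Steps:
Function('F')(u) = Add(64, Mul(8, u))
b = -85 (b = Add(-43, -42) = -85)
N = 128 (N = Mul(-2, Add(-40, Mul(-1, Add(64, Mul(8, -5))))) = Mul(-2, Add(-40, Mul(-1, Add(64, -40)))) = Mul(-2, Add(-40, Mul(-1, 24))) = Mul(-2, Add(-40, -24)) = Mul(-2, -64) = 128)
Mul(Mul(Add(61, P), Pow(Add(13, 23), -1)), Add(b, N)) = Mul(Mul(Add(61, 7), Pow(Add(13, 23), -1)), Add(-85, 128)) = Mul(Mul(68, Pow(36, -1)), 43) = Mul(Mul(68, Rational(1, 36)), 43) = Mul(Rational(17, 9), 43) = Rational(731, 9)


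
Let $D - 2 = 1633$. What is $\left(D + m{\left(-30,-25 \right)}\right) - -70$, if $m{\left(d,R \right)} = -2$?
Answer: $1703$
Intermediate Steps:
$D = 1635$ ($D = 2 + 1633 = 1635$)
$\left(D + m{\left(-30,-25 \right)}\right) - -70 = \left(1635 - 2\right) - -70 = 1633 + \left(-799 + 869\right) = 1633 + 70 = 1703$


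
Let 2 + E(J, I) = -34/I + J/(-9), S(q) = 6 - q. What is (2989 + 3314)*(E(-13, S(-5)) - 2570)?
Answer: -48665081/3 ≈ -1.6222e+7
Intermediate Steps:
E(J, I) = -2 - 34/I - J/9 (E(J, I) = -2 + (-34/I + J/(-9)) = -2 + (-34/I + J*(-1/9)) = -2 + (-34/I - J/9) = -2 - 34/I - J/9)
(2989 + 3314)*(E(-13, S(-5)) - 2570) = (2989 + 3314)*((-2 - 34/(6 - 1*(-5)) - 1/9*(-13)) - 2570) = 6303*((-2 - 34/(6 + 5) + 13/9) - 2570) = 6303*((-2 - 34/11 + 13/9) - 2570) = 6303*(-361/99 - 2570) = 6303*(-254791/99) = -48665081/3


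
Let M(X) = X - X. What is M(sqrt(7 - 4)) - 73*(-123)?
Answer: 8979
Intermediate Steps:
M(X) = 0
M(sqrt(7 - 4)) - 73*(-123) = 0 - 73*(-123) = 0 + 8979 = 8979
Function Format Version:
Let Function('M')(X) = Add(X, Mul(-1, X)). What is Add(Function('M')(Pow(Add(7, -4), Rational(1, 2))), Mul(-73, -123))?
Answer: 8979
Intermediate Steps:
Function('M')(X) = 0
Add(Function('M')(Pow(Add(7, -4), Rational(1, 2))), Mul(-73, -123)) = Add(0, Mul(-73, -123)) = Add(0, 8979) = 8979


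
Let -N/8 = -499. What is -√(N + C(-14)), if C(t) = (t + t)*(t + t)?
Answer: -2*√1194 ≈ -69.109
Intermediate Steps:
N = 3992 (N = -8*(-499) = 3992)
C(t) = 4*t² (C(t) = (2*t)*(2*t) = 4*t²)
-√(N + C(-14)) = -√(3992 + 4*(-14)²) = -√(3992 + 4*196) = -√(3992 + 784) = -√4776 = -2*√1194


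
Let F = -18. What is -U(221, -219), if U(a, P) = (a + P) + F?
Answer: 16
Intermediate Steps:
U(a, P) = -18 + P + a (U(a, P) = (a + P) - 18 = (P + a) - 18 = -18 + P + a)
-U(221, -219) = -(-18 - 219 + 221) = -1*(-16) = 16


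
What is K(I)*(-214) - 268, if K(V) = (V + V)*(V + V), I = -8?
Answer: -55052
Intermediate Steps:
K(V) = 4*V**2 (K(V) = (2*V)*(2*V) = 4*V**2)
K(I)*(-214) - 268 = (4*(-8)**2)*(-214) - 268 = (4*64)*(-214) - 268 = 256*(-214) - 268 = -54784 - 268 = -55052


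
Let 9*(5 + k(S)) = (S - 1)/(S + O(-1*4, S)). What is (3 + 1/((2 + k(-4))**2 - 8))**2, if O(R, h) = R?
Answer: 205377561/9296401 ≈ 22.092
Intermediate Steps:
k(S) = -5 + (-1 + S)/(9*(-4 + S)) (k(S) = -5 + ((S - 1)/(S - 1*4))/9 = -5 + ((-1 + S)/(S - 4))/9 = -5 + ((-1 + S)/(-4 + S))/9 = -5 + (-1 + S)/(9*(-4 + S)))
(3 + 1/((2 + k(-4))**2 - 8))**2 = (3 + 1/((2 + (179 - 44*(-4))/(9*(-4 - 4)))**2 - 8))**2 = (3 + 1/((2 + (1/9)*(179 + 176)/(-8))**2 - 8))**2 = (3 + 1/((2 + (1/9)*(-1/8)*355)**2 - 8))**2 = (3 + 1/((2 - 355/72)**2 - 8))**2 = (3 + 1/((-211/72)**2 - 8))**2 = (3 + 1/(44521/5184 - 8))**2 = (3 + 1/(3049/5184))**2 = (3 + 5184/3049)**2 = (14331/3049)**2 = 205377561/9296401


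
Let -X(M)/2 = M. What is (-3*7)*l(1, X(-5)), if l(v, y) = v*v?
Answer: -21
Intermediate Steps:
X(M) = -2*M
l(v, y) = v²
(-3*7)*l(1, X(-5)) = -3*7*1² = -21*1 = -21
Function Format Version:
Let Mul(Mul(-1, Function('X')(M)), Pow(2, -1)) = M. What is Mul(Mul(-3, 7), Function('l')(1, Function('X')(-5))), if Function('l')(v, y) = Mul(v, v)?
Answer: -21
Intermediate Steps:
Function('X')(M) = Mul(-2, M)
Function('l')(v, y) = Pow(v, 2)
Mul(Mul(-3, 7), Function('l')(1, Function('X')(-5))) = Mul(Mul(-3, 7), Pow(1, 2)) = Mul(-21, 1) = -21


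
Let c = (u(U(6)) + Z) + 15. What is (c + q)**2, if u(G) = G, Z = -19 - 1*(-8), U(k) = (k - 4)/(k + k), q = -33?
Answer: 29929/36 ≈ 831.36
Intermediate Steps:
U(k) = (-4 + k)/(2*k) (U(k) = (-4 + k)/((2*k)) = (-4 + k)*(1/(2*k)) = (-4 + k)/(2*k))
Z = -11 (Z = -19 + 8 = -11)
c = 25/6 (c = ((1/2)*(-4 + 6)/6 - 11) + 15 = ((1/2)*(1/6)*2 - 11) + 15 = (1/6 - 11) + 15 = -65/6 + 15 = 25/6 ≈ 4.1667)
(c + q)**2 = (25/6 - 33)**2 = (-173/6)**2 = 29929/36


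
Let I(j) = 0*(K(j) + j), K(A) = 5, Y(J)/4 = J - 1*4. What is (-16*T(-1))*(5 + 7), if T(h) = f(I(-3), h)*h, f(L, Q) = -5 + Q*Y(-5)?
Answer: 5952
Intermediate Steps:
Y(J) = -16 + 4*J (Y(J) = 4*(J - 1*4) = 4*(J - 4) = 4*(-4 + J) = -16 + 4*J)
I(j) = 0 (I(j) = 0*(5 + j) = 0)
f(L, Q) = -5 - 36*Q (f(L, Q) = -5 + Q*(-16 + 4*(-5)) = -5 + Q*(-16 - 20) = -5 + Q*(-36) = -5 - 36*Q)
T(h) = h*(-5 - 36*h) (T(h) = (-5 - 36*h)*h = h*(-5 - 36*h))
(-16*T(-1))*(5 + 7) = (-(-16)*(-1)*(5 + 36*(-1)))*(5 + 7) = -(-16)*(-1)*(5 - 36)*12 = -(-16)*(-1)*(-31)*12 = -16*(-31)*12 = 496*12 = 5952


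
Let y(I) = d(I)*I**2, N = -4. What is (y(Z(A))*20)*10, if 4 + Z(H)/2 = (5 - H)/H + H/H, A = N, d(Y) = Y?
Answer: -231525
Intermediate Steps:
A = -4
Z(H) = -6 + 2*(5 - H)/H (Z(H) = -8 + 2*((5 - H)/H + H/H) = -8 + 2*((5 - H)/H + 1) = -8 + 2*(1 + (5 - H)/H) = -8 + (2 + 2*(5 - H)/H) = -6 + 2*(5 - H)/H)
y(I) = I**3 (y(I) = I*I**2 = I**3)
(y(Z(A))*20)*10 = ((-8 + 10/(-4))**3*20)*10 = ((-8 + 10*(-1/4))**3*20)*10 = ((-8 - 5/2)**3*20)*10 = ((-21/2)**3*20)*10 = -9261/8*20*10 = -46305/2*10 = -231525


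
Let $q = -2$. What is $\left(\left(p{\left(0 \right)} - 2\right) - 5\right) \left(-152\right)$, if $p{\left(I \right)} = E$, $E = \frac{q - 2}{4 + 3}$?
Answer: $\frac{8056}{7} \approx 1150.9$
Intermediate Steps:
$E = - \frac{4}{7}$ ($E = \frac{-2 - 2}{4 + 3} = - \frac{4}{7} \approx -0.57143$)
$p{\left(I \right)} = - \frac{4}{7}$
$\left(\left(p{\left(0 \right)} - 2\right) - 5\right) \left(-152\right) = \left(\left(- \frac{4}{7} - 2\right) - 5\right) \left(-152\right) = \left(- \frac{18}{7} - 5\right) \left(-152\right) = \left(- \frac{53}{7}\right) \left(-152\right) = \frac{8056}{7}$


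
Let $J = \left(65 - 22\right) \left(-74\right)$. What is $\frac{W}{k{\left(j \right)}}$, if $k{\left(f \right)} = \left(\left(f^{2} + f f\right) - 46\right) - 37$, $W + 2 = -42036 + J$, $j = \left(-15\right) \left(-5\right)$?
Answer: $- \frac{45220}{11167} \approx -4.0494$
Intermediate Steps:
$j = 75$
$J = -3182$ ($J = 43 \left(-74\right) = -3182$)
$W = -45220$ ($W = -2 - 45218 = -45220$)
$k{\left(f \right)} = -83 + 2 f^{2}$ ($k{\left(f \right)} = \left(\left(f^{2} + f^{2}\right) - 46\right) - 37 = \left(2 f^{2} - 46\right) - 37 = \left(-46 + 2 f^{2}\right) - 37 = -83 + 2 f^{2}$)
$\frac{W}{k{\left(j \right)}} = - \frac{45220}{-83 + 2 \cdot 75^{2}} = - \frac{45220}{-83 + 2 \cdot 5625} = - \frac{45220}{-83 + 11250} = - \frac{45220}{11167}$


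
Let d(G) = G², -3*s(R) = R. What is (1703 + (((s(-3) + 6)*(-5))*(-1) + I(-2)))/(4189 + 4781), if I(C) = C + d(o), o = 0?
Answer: 868/4485 ≈ 0.19353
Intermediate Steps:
s(R) = -R/3
I(C) = C (I(C) = C + 0² = C + 0 = C)
(1703 + (((s(-3) + 6)*(-5))*(-1) + I(-2)))/(4189 + 4781) = (1703 + (((-⅓*(-3) + 6)*(-5))*(-1) - 2))/(4189 + 4781) = (1703 + (((1 + 6)*(-5))*(-1) - 2))/8970 = (1703 + ((7*(-5))*(-1) - 2))*(1/8970) = (1703 + (-35*(-1) - 2))*(1/8970) = (1703 + (35 - 2))*(1/8970) = (1703 + 33)*(1/8970) = 1736*(1/8970) = 868/4485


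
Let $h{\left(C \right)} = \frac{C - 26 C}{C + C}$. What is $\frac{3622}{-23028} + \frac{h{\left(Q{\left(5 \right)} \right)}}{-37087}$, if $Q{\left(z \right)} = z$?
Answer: $- \frac{33510316}{213509859} \approx -0.15695$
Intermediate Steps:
$h{\left(C \right)} = - \frac{25}{2}$ ($h{\left(C \right)} = \frac{\left(-25\right) C}{2 C} = - 25 C \frac{1}{2 C} = - \frac{25}{2}$)
$\frac{3622}{-23028} + \frac{h{\left(Q{\left(5 \right)} \right)}}{-37087} = \frac{3622}{-23028} - \frac{25}{2 \left(-37087\right)} = 3622 \left(- \frac{1}{23028}\right) - - \frac{25}{74174} = - \frac{1811}{11514} + \frac{25}{74174} = - \frac{33510316}{213509859}$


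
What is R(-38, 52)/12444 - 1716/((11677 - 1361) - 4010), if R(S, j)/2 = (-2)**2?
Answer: -887644/3269661 ≈ -0.27148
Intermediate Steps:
R(S, j) = 8 (R(S, j) = 2*(-2)**2 = 2*4 = 8)
R(-38, 52)/12444 - 1716/((11677 - 1361) - 4010) = 8/12444 - 1716/((11677 - 1361) - 4010) = 8*(1/12444) - 1716/(10316 - 4010) = 2/3111 - 1716/6306 = 2/3111 - 1716*1/6306 = 2/3111 - 286/1051 = -887644/3269661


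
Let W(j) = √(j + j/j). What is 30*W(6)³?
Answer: 210*√7 ≈ 555.61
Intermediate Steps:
W(j) = √(1 + j) (W(j) = √(j + 1) = √(1 + j))
30*W(6)³ = 30*(√(1 + 6))³ = 30*(√7)³ = 30*(7*√7) = 210*√7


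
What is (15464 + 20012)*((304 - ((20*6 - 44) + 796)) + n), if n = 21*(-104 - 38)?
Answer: -125939800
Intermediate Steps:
n = -2982 (n = 21*(-142) = -2982)
(15464 + 20012)*((304 - ((20*6 - 44) + 796)) + n) = (15464 + 20012)*((304 - ((20*6 - 44) + 796)) - 2982) = 35476*((304 - ((120 - 44) + 796)) - 2982) = 35476*((304 - (76 + 796)) - 2982) = 35476*((304 - 1*872) - 2982) = 35476*((304 - 872) - 2982) = 35476*(-568 - 2982) = 35476*(-3550) = -125939800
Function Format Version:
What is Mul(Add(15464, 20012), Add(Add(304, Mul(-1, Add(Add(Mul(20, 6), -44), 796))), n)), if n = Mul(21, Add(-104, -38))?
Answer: -125939800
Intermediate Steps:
n = -2982 (n = Mul(21, -142) = -2982)
Mul(Add(15464, 20012), Add(Add(304, Mul(-1, Add(Add(Mul(20, 6), -44), 796))), n)) = Mul(Add(15464, 20012), Add(Add(304, Mul(-1, Add(Add(Mul(20, 6), -44), 796))), -2982)) = Mul(35476, Add(Add(304, Mul(-1, Add(Add(120, -44), 796))), -2982)) = Mul(35476, Add(Add(304, Mul(-1, Add(76, 796))), -2982)) = Mul(35476, Add(Add(304, Mul(-1, 872)), -2982)) = Mul(35476, Add(Add(304, -872), -2982)) = Mul(35476, Add(-568, -2982)) = Mul(35476, -3550) = -125939800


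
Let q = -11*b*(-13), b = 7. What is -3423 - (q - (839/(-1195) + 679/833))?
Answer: -629098846/142205 ≈ -4423.9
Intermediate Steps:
q = 1001 (q = -11*7*(-13) = -77*(-13) = 1001)
-3423 - (q - (839/(-1195) + 679/833)) = -3423 - (1001 - (839/(-1195) + 679/833)) = -3423 - (1001 - (839*(-1/1195) + 679*(1/833))) = -3423 - (1001 - (-839/1195 + 97/119)) = -3423 - (1001 - 1*16074/142205) = -3423 - (1001 - 16074/142205) = -3423 - 1*142331131/142205 = -3423 - 142331131/142205 = -629098846/142205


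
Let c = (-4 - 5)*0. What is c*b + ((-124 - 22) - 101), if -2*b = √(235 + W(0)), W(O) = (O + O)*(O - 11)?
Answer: -247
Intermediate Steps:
W(O) = 2*O*(-11 + O) (W(O) = (2*O)*(-11 + O) = 2*O*(-11 + O))
c = 0 (c = -9*0 = 0)
b = -√235/2 (b = -√(235 + 2*0*(-11 + 0))/2 = -√(235 + 2*0*(-11))/2 = -√(235 + 0)/2 = -√235/2 ≈ -7.6649)
c*b + ((-124 - 22) - 101) = 0*(-√235/2) + ((-124 - 22) - 101) = 0 + (-146 - 101) = 0 - 247 = -247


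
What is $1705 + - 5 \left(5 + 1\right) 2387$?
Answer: $-69905$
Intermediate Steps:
$1705 + - 5 \left(5 + 1\right) 2387 = 1705 + \left(-5\right) 6 \cdot 2387 = 1705 - 71610 = -69905$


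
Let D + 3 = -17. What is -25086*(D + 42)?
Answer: -551892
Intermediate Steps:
D = -20 (D = -3 - 17 = -20)
-25086*(D + 42) = -25086*(-20 + 42) = -25086*22 = -678*814 = -551892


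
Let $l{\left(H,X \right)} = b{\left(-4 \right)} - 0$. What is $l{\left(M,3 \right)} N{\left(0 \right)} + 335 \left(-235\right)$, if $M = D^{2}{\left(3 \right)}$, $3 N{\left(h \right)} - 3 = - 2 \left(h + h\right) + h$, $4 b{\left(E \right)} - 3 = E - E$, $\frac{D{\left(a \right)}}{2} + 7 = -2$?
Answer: $- \frac{314897}{4} \approx -78724.0$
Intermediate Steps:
$D{\left(a \right)} = -18$ ($D{\left(a \right)} = -14 + 2 \left(-2\right) = -14 - 4 = -18$)
$b{\left(E \right)} = \frac{3}{4}$ ($b{\left(E \right)} = \frac{3}{4} + \frac{E - E}{4} = \frac{3}{4} + \frac{1}{4} \cdot 0 = \frac{3}{4} + 0 = \frac{3}{4}$)
$N{\left(h \right)} = 1 - h$ ($N{\left(h \right)} = 1 + \frac{- 2 \left(h + h\right) + h}{3} = 1 + \frac{- 2 \cdot 2 h + h}{3} = 1 + \frac{- 4 h + h}{3} = 1 + \frac{\left(-3\right) h}{3} = 1 - h$)
$M = 324$ ($M = \left(-18\right)^{2} = 324$)
$l{\left(H,X \right)} = \frac{3}{4}$ ($l{\left(H,X \right)} = \frac{3}{4} - 0 = \frac{3}{4} + 0 = \frac{3}{4}$)
$l{\left(M,3 \right)} N{\left(0 \right)} + 335 \left(-235\right) = \frac{3 \left(1 - 0\right)}{4} + 335 \left(-235\right) = \frac{3 \left(1 + 0\right)}{4} - 78725 = \frac{3}{4} \cdot 1 - 78725 = \frac{3}{4} - 78725 = - \frac{314897}{4}$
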